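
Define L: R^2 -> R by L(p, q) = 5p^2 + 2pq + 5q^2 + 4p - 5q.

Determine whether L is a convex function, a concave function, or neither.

convex

L is quadratic, so its Hessian is the constant matrix H = [[10, 2], [2, 10]].
det(H) = 96, tr(H) = 20.
det(H) > 0 and tr(H) > 0, so H is positive definite everywhere: convex.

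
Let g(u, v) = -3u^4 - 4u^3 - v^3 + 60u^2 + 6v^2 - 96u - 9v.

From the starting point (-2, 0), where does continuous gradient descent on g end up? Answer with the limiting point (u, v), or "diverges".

g is separable, so gradient descent decouples: u follows -∂g/∂u, v follows -∂g/∂v.
∂g/∂u = -12(u - 2)(u - 1)(u + 4); at u=-2 this is -288, so u increases.
∂g/∂v = -3(v - 3)(v - 1); at v=0 this is -9, so v increases.
u converges to its nearest critical value 1 (a local min of the u-part); v converges to 1. The iterate converges to (1, 1).

(1, 1)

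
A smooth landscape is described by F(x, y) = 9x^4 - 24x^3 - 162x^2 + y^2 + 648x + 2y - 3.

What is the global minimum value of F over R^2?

F(x,y) separates as P(x) + Q(y) − 3, so its minimum is min P + min Q − 3.
P'(x) = 36(x - 3)(x - 2)(x + 3) vanishes at x ∈ {-3, 2, 3}; Q'(y) = 2y + 2 vanishes at y ∈ {-1}.
Local minima of P (where P''>0): P(-3)=-2025, P(3)=567. Local minima of Q: Q(-1)=-1.
So the global minimum of F is P(-3) + Q(-1) − 3 = -2025 − 1 − 3 = -2029, attained at (-3, -1).

-2029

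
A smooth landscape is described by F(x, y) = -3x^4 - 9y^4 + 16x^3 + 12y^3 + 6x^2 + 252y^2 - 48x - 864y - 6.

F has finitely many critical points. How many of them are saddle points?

F separates as a function of x plus a function of y, so ∇F=0 decouples.
∂F/∂x = -12(x - 4)(x - 1)(x + 1) = 0 at x ∈ {-1, 1, 4}; ∂F/∂y = -36(y - 3)(y - 2)(y + 4) = 0 at y ∈ {-4, 2, 3}.
The Hessian is diagonal: diag(F_xx, F_yy). Second derivatives: F_xx(-1)=-120, F_xx(1)=72, F_xx(4)=-180; F_yy(-4)=-1512, F_yy(2)=216, F_yy(3)=-252.
Saddle points occur where the two diagonal entries have opposite signs: (-1, 2), (1, -4), (1, 3), (4, 2). Count: 4.

4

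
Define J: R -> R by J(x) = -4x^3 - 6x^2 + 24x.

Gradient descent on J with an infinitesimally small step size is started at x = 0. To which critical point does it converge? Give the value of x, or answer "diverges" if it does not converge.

J'(x) = -12(x - 1)(x + 2), so J'(0) = 24.
Gradient descent moves in the -J' direction, i.e. x is decreasing.
The nearest critical point in that direction is x = -2, where J'' = 36 > 0 (a local minimum). The iterate converges there.

-2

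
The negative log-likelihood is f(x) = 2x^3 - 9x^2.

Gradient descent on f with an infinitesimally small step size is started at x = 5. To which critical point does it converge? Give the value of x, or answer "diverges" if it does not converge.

f'(x) = 6x(x - 3), so f'(5) = 60.
Gradient descent moves in the -f' direction, i.e. x is decreasing.
The nearest critical point in that direction is x = 3, where f'' = 18 > 0 (a local minimum). The iterate converges there.

3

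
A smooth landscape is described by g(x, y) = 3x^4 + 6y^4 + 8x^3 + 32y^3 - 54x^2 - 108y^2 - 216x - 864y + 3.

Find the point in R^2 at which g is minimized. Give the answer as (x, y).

(3, 3)

g(x,y) separates as P(x) + Q(y) + 3, so its minimum is min P + min Q + 3.
P'(x) = 12(x - 3)(x + 2)(x + 3) vanishes at x ∈ {-3, -2, 3}; Q'(y) = 24(y - 3)(y + 3)(y + 4) vanishes at y ∈ {-4, -3, 3}.
Local minima of P (where P''>0): P(-3)=189, P(3)=-675. Local minima of Q: Q(-4)=1216, Q(3)=-2214.
So the global minimum of g is P(3) + Q(3) + 3 = -675 − 2214 + 3 = -2886, attained at (3, 3).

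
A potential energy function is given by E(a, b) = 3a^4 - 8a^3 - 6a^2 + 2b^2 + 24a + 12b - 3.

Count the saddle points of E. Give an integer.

E separates as a function of a plus a function of b, so ∇E=0 decouples.
∂E/∂a = 12(a - 2)(a - 1)(a + 1) = 0 at a ∈ {-1, 1, 2}; ∂E/∂b = 4(b + 3) = 0 at b ∈ {-3}.
The Hessian is diagonal: diag(E_aa, E_bb). Second derivatives: E_aa(-1)=72, E_aa(1)=-24, E_aa(2)=36; E_bb(-3)=4.
Saddle points occur where the two diagonal entries have opposite signs: (1, -3). Count: 1.

1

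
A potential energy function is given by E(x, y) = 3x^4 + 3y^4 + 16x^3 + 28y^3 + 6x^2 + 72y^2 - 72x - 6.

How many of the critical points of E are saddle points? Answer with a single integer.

4

E separates as a function of x plus a function of y, so ∇E=0 decouples.
∂E/∂x = 12(x - 1)(x + 2)(x + 3) = 0 at x ∈ {-3, -2, 1}; ∂E/∂y = 12y(y + 3)(y + 4) = 0 at y ∈ {-4, -3, 0}.
The Hessian is diagonal: diag(E_xx, E_yy). Second derivatives: E_xx(-3)=48, E_xx(-2)=-36, E_xx(1)=144; E_yy(-4)=48, E_yy(-3)=-36, E_yy(0)=144.
Saddle points occur where the two diagonal entries have opposite signs: (-3, -3), (-2, -4), (-2, 0), (1, -3). Count: 4.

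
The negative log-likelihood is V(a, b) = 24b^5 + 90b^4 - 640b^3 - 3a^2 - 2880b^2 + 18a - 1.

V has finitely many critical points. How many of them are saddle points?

2

V separates as a function of a plus a function of b, so ∇V=0 decouples.
∂V/∂a = -6(a - 3) = 0 at a ∈ {3}; ∂V/∂b = 120b(b - 4)(b + 3)(b + 4) = 0 at b ∈ {-4, -3, 0, 4}.
The Hessian is diagonal: diag(V_aa, V_bb). Second derivatives: V_aa(3)=-6; V_bb(-4)=-3840, V_bb(-3)=2520, V_bb(0)=-5760, V_bb(4)=26880.
Saddle points occur where the two diagonal entries have opposite signs: (3, -3), (3, 4). Count: 2.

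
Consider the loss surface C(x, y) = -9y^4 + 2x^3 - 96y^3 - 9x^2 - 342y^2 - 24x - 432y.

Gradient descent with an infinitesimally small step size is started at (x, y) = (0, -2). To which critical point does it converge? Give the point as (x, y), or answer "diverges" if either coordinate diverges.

C is separable, so gradient descent decouples: x follows -∂C/∂x, y follows -∂C/∂y.
∂C/∂x = 6(x - 4)(x + 1); at x=0 this is -24, so x increases.
∂C/∂y = -36(y + 1)(y + 3)(y + 4); at y=-2 this is 72, so y decreases.
x converges to its nearest critical value 4 (a local min of the x-part); y converges to -3. The iterate converges to (4, -3).

(4, -3)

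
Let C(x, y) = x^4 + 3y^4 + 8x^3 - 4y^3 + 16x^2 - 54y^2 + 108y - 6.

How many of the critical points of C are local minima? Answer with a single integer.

C separates as a function of x plus a function of y, so ∇C=0 decouples.
∂C/∂x = 4x(x + 2)(x + 4) = 0 at x ∈ {-4, -2, 0}; ∂C/∂y = 12(y - 3)(y - 1)(y + 3) = 0 at y ∈ {-3, 1, 3}.
The Hessian is diagonal: diag(C_xx, C_yy). Second derivatives: C_xx(-4)=32, C_xx(-2)=-16, C_xx(0)=32; C_yy(-3)=288, C_yy(1)=-96, C_yy(3)=144.
Local minima occur where both diagonal entries positive: (-4, -3), (-4, 3), (0, -3), (0, 3). Count: 4.

4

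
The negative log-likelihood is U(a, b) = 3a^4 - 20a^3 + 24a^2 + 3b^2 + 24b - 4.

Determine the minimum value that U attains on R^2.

-180

U(a,b) separates as P(a) + Q(b) − 4, so its minimum is min P + min Q − 4.
P'(a) = 12a(a - 4)(a - 1) vanishes at a ∈ {0, 1, 4}; Q'(b) = 6b + 24 vanishes at b ∈ {-4}.
Local minima of P (where P''>0): P(0)=0, P(4)=-128. Local minima of Q: Q(-4)=-48.
So the global minimum of U is P(4) + Q(-4) − 4 = -128 − 48 − 4 = -180, attained at (4, -4).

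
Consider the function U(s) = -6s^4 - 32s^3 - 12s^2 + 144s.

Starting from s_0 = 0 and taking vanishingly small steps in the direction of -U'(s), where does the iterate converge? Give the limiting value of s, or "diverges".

-2

U'(s) = -24(s - 1)(s + 2)(s + 3), so U'(0) = 144.
Gradient descent moves in the -U' direction, i.e. s is decreasing.
The nearest critical point in that direction is s = -2, where U'' = 72 > 0 (a local minimum). The iterate converges there.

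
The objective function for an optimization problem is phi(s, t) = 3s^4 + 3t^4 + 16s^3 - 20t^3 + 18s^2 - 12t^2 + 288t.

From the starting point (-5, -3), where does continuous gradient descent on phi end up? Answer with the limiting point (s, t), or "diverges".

phi is separable, so gradient descent decouples: s follows -∂phi/∂s, t follows -∂phi/∂t.
∂phi/∂s = 12s(s + 1)(s + 3); at s=-5 this is -480, so s increases.
∂phi/∂t = 12(t - 4)(t - 3)(t + 2); at t=-3 this is -504, so t increases.
s converges to its nearest critical value -3 (a local min of the s-part); t converges to -2. The iterate converges to (-3, -2).

(-3, -2)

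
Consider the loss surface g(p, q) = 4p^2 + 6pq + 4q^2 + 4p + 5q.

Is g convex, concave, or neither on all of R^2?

g is quadratic, so its Hessian is the constant matrix H = [[8, 6], [6, 8]].
det(H) = 28, tr(H) = 16.
det(H) > 0 and tr(H) > 0, so H is positive definite everywhere: convex.

convex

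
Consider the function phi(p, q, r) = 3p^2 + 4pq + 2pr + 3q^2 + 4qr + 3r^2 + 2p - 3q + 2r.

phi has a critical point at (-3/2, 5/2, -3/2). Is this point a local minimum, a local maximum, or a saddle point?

The Hessian is constant: H = [[6, 4, 2], [4, 6, 4], [2, 4, 6]].
Leading principal minors: Δ₁ = 6, Δ₂ = 20, Δ₃ = 64.
All leading minors are positive, so H is positive definite: a local minimum.

local minimum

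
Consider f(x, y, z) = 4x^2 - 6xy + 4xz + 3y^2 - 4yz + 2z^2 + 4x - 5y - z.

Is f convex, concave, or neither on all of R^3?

f is quadratic, so its Hessian is the constant matrix H = [[8, -6, 4], [-6, 6, -4], [4, -4, 4]].
Leading principal minors: 8, 12, 16.
All positive ⇒ H ≻ 0 ⇒ convex.

convex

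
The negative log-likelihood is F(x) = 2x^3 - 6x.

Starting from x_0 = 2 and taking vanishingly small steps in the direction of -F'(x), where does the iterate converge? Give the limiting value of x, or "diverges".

F'(x) = 6(x - 1)(x + 1), so F'(2) = 18.
Gradient descent moves in the -F' direction, i.e. x is decreasing.
The nearest critical point in that direction is x = 1, where F'' = 12 > 0 (a local minimum). The iterate converges there.

1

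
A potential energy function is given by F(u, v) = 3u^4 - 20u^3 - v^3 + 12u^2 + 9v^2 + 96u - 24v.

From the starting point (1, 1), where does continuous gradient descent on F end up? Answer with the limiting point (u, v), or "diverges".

(-1, 2)

F is separable, so gradient descent decouples: u follows -∂F/∂u, v follows -∂F/∂v.
∂F/∂u = 12(u - 4)(u - 2)(u + 1); at u=1 this is 72, so u decreases.
∂F/∂v = -3(v - 4)(v - 2); at v=1 this is -9, so v increases.
u converges to its nearest critical value -1 (a local min of the u-part); v converges to 2. The iterate converges to (-1, 2).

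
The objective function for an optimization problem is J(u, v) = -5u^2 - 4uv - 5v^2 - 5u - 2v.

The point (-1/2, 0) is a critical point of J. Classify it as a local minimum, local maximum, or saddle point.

local maximum

The Hessian of J is constant: H = [[-10, -4], [-4, -10]].
det(H) = (-10)·(-10) − (-4)² = 84.
det(H) > 0 and tr(H) = -20 < 0, so H is negative definite and the point is a local maximum.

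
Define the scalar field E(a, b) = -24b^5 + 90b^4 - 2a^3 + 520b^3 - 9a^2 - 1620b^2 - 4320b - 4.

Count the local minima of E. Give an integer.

E separates as a function of a plus a function of b, so ∇E=0 decouples.
∂E/∂a = -6a(a + 3) = 0 at a ∈ {-3, 0}; ∂E/∂b = -120(b - 4)(b - 3)(b + 1)(b + 3) = 0 at b ∈ {-3, -1, 3, 4}.
The Hessian is diagonal: diag(E_aa, E_bb). Second derivatives: E_aa(-3)=18, E_aa(0)=-18; E_bb(-3)=10080, E_bb(-1)=-4800, E_bb(3)=2880, E_bb(4)=-4200.
Local minima occur where both diagonal entries positive: (-3, -3), (-3, 3). Count: 2.

2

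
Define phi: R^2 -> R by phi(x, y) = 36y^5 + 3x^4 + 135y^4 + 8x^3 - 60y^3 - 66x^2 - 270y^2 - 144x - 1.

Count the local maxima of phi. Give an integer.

phi separates as a function of x plus a function of y, so ∇phi=0 decouples.
∂phi/∂x = 12(x - 3)(x + 1)(x + 4) = 0 at x ∈ {-4, -1, 3}; ∂phi/∂y = 180y(y - 1)(y + 1)(y + 3) = 0 at y ∈ {-3, -1, 0, 1}.
The Hessian is diagonal: diag(phi_xx, phi_yy). Second derivatives: phi_xx(-4)=252, phi_xx(-1)=-144, phi_xx(3)=336; phi_yy(-3)=-4320, phi_yy(-1)=720, phi_yy(0)=-540, phi_yy(1)=1440.
Local maxima occur where both diagonal entries negative: (-1, -3), (-1, 0). Count: 2.

2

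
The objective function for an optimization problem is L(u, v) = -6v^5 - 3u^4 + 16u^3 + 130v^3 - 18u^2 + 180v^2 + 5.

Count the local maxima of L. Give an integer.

4

L separates as a function of u plus a function of v, so ∇L=0 decouples.
∂L/∂u = -12u(u - 3)(u - 1) = 0 at u ∈ {0, 1, 3}; ∂L/∂v = -30v(v - 4)(v + 1)(v + 3) = 0 at v ∈ {-3, -1, 0, 4}.
The Hessian is diagonal: diag(L_uu, L_vv). Second derivatives: L_uu(0)=-36, L_uu(1)=24, L_uu(3)=-72; L_vv(-3)=1260, L_vv(-1)=-300, L_vv(0)=360, L_vv(4)=-4200.
Local maxima occur where both diagonal entries negative: (0, -1), (0, 4), (3, -1), (3, 4). Count: 4.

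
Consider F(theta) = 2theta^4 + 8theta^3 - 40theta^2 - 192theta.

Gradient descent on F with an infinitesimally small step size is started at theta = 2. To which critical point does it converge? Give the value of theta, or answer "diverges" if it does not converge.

F'(theta) = 8(theta - 3)(theta + 2)(theta + 4), so F'(2) = -192.
Gradient descent moves in the -F' direction, i.e. theta is increasing.
The nearest critical point in that direction is theta = 3, where F'' = 280 > 0 (a local minimum). The iterate converges there.

3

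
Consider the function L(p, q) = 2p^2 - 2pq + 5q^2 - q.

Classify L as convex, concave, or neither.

L is quadratic, so its Hessian is the constant matrix H = [[4, -2], [-2, 10]].
det(H) = 36, tr(H) = 14.
det(H) > 0 and tr(H) > 0, so H is positive definite everywhere: convex.

convex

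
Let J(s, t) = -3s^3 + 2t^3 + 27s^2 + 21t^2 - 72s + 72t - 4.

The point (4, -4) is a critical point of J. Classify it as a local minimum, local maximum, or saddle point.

local maximum

The mixed partial ∂²J/∂s∂t is 0, so the Hessian at any point is diag(J_ss, J_tt) = diag(18(-s + 3), 6(2t + 7)).
At (4, -4): H = diag(-18, -6).
Both eigenvalues are negative, so H is negative definite: a local maximum.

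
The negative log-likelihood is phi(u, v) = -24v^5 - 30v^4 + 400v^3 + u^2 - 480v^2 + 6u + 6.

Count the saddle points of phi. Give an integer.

2

phi separates as a function of u plus a function of v, so ∇phi=0 decouples.
∂phi/∂u = 2(u + 3) = 0 at u ∈ {-3}; ∂phi/∂v = -120v(v - 2)(v - 1)(v + 4) = 0 at v ∈ {-4, 0, 1, 2}.
The Hessian is diagonal: diag(phi_uu, phi_vv). Second derivatives: phi_uu(-3)=2; phi_vv(-4)=14400, phi_vv(0)=-960, phi_vv(1)=600, phi_vv(2)=-1440.
Saddle points occur where the two diagonal entries have opposite signs: (-3, 0), (-3, 2). Count: 2.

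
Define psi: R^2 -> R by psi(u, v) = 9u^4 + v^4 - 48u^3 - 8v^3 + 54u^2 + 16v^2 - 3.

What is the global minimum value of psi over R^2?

psi(u,v) separates as P(u) + Q(v) − 3, so its minimum is min P + min Q − 3.
P'(u) = 36u(u - 3)(u - 1) vanishes at u ∈ {0, 1, 3}; Q'(v) = 4v(v - 4)(v - 2) vanishes at v ∈ {0, 2, 4}.
Local minima of P (where P''>0): P(0)=0, P(3)=-81. Local minima of Q: Q(0)=0, Q(4)=0.
So the global minimum of psi is P(3) + Q(0) − 3 = -81 + 0 − 3 = -84, attained at (3, 0).

-84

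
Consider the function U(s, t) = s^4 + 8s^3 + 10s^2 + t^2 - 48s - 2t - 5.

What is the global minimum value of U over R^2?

U(s,t) separates as P(s) + Q(t) − 5, so its minimum is min P + min Q − 5.
P'(s) = 4(s - 1)(s + 3)(s + 4) vanishes at s ∈ {-4, -3, 1}; Q'(t) = 2(t - 1) vanishes at t ∈ {1}.
Local minima of P (where P''>0): P(-4)=96, P(1)=-29. Local minima of Q: Q(1)=-1.
So the global minimum of U is P(1) + Q(1) − 5 = -29 − 1 − 5 = -35, attained at (1, 1).

-35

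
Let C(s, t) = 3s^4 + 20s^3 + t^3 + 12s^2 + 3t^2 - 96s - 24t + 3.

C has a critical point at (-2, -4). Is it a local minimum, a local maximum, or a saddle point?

The mixed partial ∂²C/∂s∂t is 0, so the Hessian at any point is diag(C_ss, C_tt) = diag(12(3s^2 + 10s + 2), 6(t + 1)).
At (-2, -4): H = diag(-72, -18).
Both eigenvalues are negative, so H is negative definite: a local maximum.

local maximum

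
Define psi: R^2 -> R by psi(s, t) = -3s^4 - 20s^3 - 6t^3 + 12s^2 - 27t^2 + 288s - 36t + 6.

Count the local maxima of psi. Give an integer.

2

psi separates as a function of s plus a function of t, so ∇psi=0 decouples.
∂psi/∂s = -12(s - 2)(s + 3)(s + 4) = 0 at s ∈ {-4, -3, 2}; ∂psi/∂t = -18(t + 1)(t + 2) = 0 at t ∈ {-2, -1}.
The Hessian is diagonal: diag(psi_ss, psi_tt). Second derivatives: psi_ss(-4)=-72, psi_ss(-3)=60, psi_ss(2)=-360; psi_tt(-2)=18, psi_tt(-1)=-18.
Local maxima occur where both diagonal entries negative: (-4, -1), (2, -1). Count: 2.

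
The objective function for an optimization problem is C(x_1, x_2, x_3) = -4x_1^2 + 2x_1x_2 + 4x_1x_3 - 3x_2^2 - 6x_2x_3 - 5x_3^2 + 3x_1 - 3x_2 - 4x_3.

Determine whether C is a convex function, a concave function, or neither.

concave

C is quadratic, so its Hessian is the constant matrix H = [[-8, 2, 4], [2, -6, -6], [4, -6, -10]].
Leading principal minors: -8, 44, -152.
Signs alternate −, +, − ⇒ H ≺ 0 ⇒ concave.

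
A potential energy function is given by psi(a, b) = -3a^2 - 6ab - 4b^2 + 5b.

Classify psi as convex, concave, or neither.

concave

psi is quadratic, so its Hessian is the constant matrix H = [[-6, -6], [-6, -8]].
det(H) = 12, tr(H) = -14.
det(H) > 0 and tr(H) < 0, so H is negative definite everywhere: concave.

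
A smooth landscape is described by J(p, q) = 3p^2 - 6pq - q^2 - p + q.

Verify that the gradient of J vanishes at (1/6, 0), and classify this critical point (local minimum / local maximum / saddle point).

∇J = (6p - 6q - 1, -6p - 2q + 1); substituting (1/6, 0) gives ∇J = (0, 0), so (1/6, 0) is indeed a critical point.
The Hessian of J is constant: H = [[6, -6], [-6, -2]].
det(H) = 6·(-2) − (-6)² = -48.
Since det(H) < 0, H is indefinite and the critical point is a saddle point.

saddle point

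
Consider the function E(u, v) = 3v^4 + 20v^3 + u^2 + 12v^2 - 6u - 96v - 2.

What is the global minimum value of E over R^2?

-72

E(u,v) separates as P(u) + Q(v) − 2, so its minimum is min P + min Q − 2.
P'(u) = 2u - 6 vanishes at u ∈ {3}; Q'(v) = 12(v - 1)(v + 2)(v + 4) vanishes at v ∈ {-4, -2, 1}.
Local minima of P (where P''>0): P(3)=-9. Local minima of Q: Q(-4)=64, Q(1)=-61.
So the global minimum of E is P(3) + Q(1) − 2 = -9 − 61 − 2 = -72, attained at (3, 1).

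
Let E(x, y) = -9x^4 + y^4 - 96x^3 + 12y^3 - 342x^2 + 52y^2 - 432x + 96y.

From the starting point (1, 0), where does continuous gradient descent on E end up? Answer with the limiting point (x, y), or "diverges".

diverges

E is separable, so gradient descent decouples: x follows -∂E/∂x, y follows -∂E/∂y.
∂E/∂x = -36(x + 1)(x + 3)(x + 4); at x=1 this is -1440, so x increases.
∂E/∂y = 4(y + 2)(y + 3)(y + 4); at y=0 this is 96, so y decreases.
The x-coordinate has no critical point in that direction and runs off to infinity.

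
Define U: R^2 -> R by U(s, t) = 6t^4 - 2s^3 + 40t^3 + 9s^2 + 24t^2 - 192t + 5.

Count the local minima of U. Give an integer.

U separates as a function of s plus a function of t, so ∇U=0 decouples.
∂U/∂s = -6s(s - 3) = 0 at s ∈ {0, 3}; ∂U/∂t = 24(t - 1)(t + 2)(t + 4) = 0 at t ∈ {-4, -2, 1}.
The Hessian is diagonal: diag(U_ss, U_tt). Second derivatives: U_ss(0)=18, U_ss(3)=-18; U_tt(-4)=240, U_tt(-2)=-144, U_tt(1)=360.
Local minima occur where both diagonal entries positive: (0, -4), (0, 1). Count: 2.

2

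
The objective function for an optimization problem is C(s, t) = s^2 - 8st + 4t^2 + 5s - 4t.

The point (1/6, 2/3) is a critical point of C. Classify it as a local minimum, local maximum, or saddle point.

saddle point

The Hessian of C is constant: H = [[2, -8], [-8, 8]].
det(H) = 2·8 − (-8)² = -48.
Since det(H) < 0, H is indefinite and the critical point is a saddle point.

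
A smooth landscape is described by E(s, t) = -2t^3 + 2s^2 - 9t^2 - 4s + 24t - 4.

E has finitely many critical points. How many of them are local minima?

1

E separates as a function of s plus a function of t, so ∇E=0 decouples.
∂E/∂s = 4(s - 1) = 0 at s ∈ {1}; ∂E/∂t = -6(t - 1)(t + 4) = 0 at t ∈ {-4, 1}.
The Hessian is diagonal: diag(E_ss, E_tt). Second derivatives: E_ss(1)=4; E_tt(-4)=30, E_tt(1)=-30.
Local minima occur where both diagonal entries positive: (1, -4). Count: 1.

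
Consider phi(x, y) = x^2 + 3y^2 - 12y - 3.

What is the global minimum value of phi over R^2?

phi(x,y) separates as P(x) + Q(y) − 3, so its minimum is min P + min Q − 3.
P'(x) = 2x vanishes at x ∈ {0}; Q'(y) = 6y - 12 vanishes at y ∈ {2}.
Local minima of P (where P''>0): P(0)=0. Local minima of Q: Q(2)=-12.
So the global minimum of phi is P(0) + Q(2) − 3 = 0 − 12 − 3 = -15, attained at (0, 2).

-15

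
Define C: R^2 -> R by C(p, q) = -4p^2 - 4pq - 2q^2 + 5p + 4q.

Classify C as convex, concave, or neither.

C is quadratic, so its Hessian is the constant matrix H = [[-8, -4], [-4, -4]].
det(H) = 16, tr(H) = -12.
det(H) > 0 and tr(H) < 0, so H is negative definite everywhere: concave.

concave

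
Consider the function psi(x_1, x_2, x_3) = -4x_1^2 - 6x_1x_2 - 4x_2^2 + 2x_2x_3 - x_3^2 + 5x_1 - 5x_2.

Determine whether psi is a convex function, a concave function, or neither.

psi is quadratic, so its Hessian is the constant matrix H = [[-8, -6, 0], [-6, -8, 2], [0, 2, -2]].
Leading principal minors: -8, 28, -24.
Signs alternate −, +, − ⇒ H ≺ 0 ⇒ concave.

concave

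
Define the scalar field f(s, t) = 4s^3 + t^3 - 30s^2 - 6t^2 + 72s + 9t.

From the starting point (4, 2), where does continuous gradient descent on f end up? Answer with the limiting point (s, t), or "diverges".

f is separable, so gradient descent decouples: s follows -∂f/∂s, t follows -∂f/∂t.
∂f/∂s = 12(s - 3)(s - 2); at s=4 this is 24, so s decreases.
∂f/∂t = 3(t - 3)(t - 1); at t=2 this is -3, so t increases.
s converges to its nearest critical value 3 (a local min of the s-part); t converges to 3. The iterate converges to (3, 3).

(3, 3)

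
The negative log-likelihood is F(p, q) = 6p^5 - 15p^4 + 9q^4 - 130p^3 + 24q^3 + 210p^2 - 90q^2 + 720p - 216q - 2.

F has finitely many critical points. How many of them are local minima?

4

F separates as a function of p plus a function of q, so ∇F=0 decouples.
∂F/∂p = 30(p - 4)(p - 2)(p + 1)(p + 3) = 0 at p ∈ {-3, -1, 2, 4}; ∂F/∂q = 36(q - 2)(q + 1)(q + 3) = 0 at q ∈ {-3, -1, 2}.
The Hessian is diagonal: diag(F_pp, F_qq). Second derivatives: F_pp(-3)=-2100, F_pp(-1)=900, F_pp(2)=-900, F_pp(4)=2100; F_qq(-3)=360, F_qq(-1)=-216, F_qq(2)=540.
Local minima occur where both diagonal entries positive: (-1, -3), (-1, 2), (4, -3), (4, 2). Count: 4.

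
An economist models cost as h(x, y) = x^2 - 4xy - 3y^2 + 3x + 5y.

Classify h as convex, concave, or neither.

neither

h is quadratic, so its Hessian is the constant matrix H = [[2, -4], [-4, -6]].
det(H) = -28, tr(H) = -4.
det(H) < 0, so H is indefinite: neither convex nor concave.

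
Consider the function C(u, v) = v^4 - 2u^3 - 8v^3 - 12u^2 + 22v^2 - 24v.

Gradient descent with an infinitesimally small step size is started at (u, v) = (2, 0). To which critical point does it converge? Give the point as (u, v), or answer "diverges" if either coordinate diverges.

C is separable, so gradient descent decouples: u follows -∂C/∂u, v follows -∂C/∂v.
∂C/∂u = -6u(u + 4); at u=2 this is -72, so u increases.
∂C/∂v = 4(v - 3)(v - 2)(v - 1); at v=0 this is -24, so v increases.
The u-coordinate has no critical point in that direction and runs off to infinity.

diverges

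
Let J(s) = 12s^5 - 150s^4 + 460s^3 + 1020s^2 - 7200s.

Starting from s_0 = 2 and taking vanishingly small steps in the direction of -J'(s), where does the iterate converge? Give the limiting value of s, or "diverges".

J'(s) = 60(s - 5)(s - 4)(s - 3)(s + 2), so J'(2) = -1440.
Gradient descent moves in the -J' direction, i.e. s is increasing.
The nearest critical point in that direction is s = 3, where J'' = 600 > 0 (a local minimum). The iterate converges there.

3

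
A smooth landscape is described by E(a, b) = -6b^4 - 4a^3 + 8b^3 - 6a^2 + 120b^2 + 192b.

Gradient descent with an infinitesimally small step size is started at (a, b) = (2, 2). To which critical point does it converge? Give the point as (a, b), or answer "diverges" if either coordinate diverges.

E is separable, so gradient descent decouples: a follows -∂E/∂a, b follows -∂E/∂b.
∂E/∂a = -12a(a + 1); at a=2 this is -72, so a increases.
∂E/∂b = -24(b - 4)(b + 1)(b + 2); at b=2 this is 576, so b decreases.
The a-coordinate has no critical point in that direction and runs off to infinity.

diverges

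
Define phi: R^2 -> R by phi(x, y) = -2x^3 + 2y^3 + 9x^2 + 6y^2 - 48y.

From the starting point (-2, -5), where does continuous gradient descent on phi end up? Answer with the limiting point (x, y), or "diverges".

diverges

phi is separable, so gradient descent decouples: x follows -∂phi/∂x, y follows -∂phi/∂y.
∂phi/∂x = -6x(x - 3); at x=-2 this is -60, so x increases.
∂phi/∂y = 6(y - 2)(y + 4); at y=-5 this is 42, so y decreases.
The y-coordinate has no critical point in that direction and runs off to infinity.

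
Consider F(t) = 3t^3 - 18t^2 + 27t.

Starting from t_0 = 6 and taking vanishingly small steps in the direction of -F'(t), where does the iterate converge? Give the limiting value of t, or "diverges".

F'(t) = 9(t - 3)(t - 1), so F'(6) = 135.
Gradient descent moves in the -F' direction, i.e. t is decreasing.
The nearest critical point in that direction is t = 3, where F'' = 18 > 0 (a local minimum). The iterate converges there.

3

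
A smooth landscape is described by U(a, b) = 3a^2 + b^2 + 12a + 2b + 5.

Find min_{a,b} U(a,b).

-8

U(a,b) separates as P(a) + Q(b) + 5, so its minimum is min P + min Q + 5.
P'(a) = 6a + 12 vanishes at a ∈ {-2}; Q'(b) = 2b + 2 vanishes at b ∈ {-1}.
Local minima of P (where P''>0): P(-2)=-12. Local minima of Q: Q(-1)=-1.
So the global minimum of U is P(-2) + Q(-1) + 5 = -12 − 1 + 5 = -8, attained at (-2, -1).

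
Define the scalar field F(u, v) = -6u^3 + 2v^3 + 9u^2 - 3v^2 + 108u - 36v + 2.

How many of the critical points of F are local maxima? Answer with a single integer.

F separates as a function of u plus a function of v, so ∇F=0 decouples.
∂F/∂u = -18(u - 3)(u + 2) = 0 at u ∈ {-2, 3}; ∂F/∂v = 6(v - 3)(v + 2) = 0 at v ∈ {-2, 3}.
The Hessian is diagonal: diag(F_uu, F_vv). Second derivatives: F_uu(-2)=90, F_uu(3)=-90; F_vv(-2)=-30, F_vv(3)=30.
Local maxima occur where both diagonal entries negative: (3, -2). Count: 1.

1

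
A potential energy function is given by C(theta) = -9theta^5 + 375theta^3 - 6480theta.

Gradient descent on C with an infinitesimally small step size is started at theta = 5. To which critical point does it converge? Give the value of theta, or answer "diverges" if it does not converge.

diverges

C'(theta) = -45(theta - 4)(theta - 3)(theta + 3)(theta + 4), so C'(5) = -6480.
Gradient descent moves in the -C' direction, i.e. theta is increasing.
There is no critical point above theta=5, and C' keeps the same sign, so the iterate runs off to +∞.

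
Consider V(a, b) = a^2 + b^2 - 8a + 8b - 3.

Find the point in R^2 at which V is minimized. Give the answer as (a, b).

V(a,b) separates as P(a) + Q(b) − 3, so its minimum is min P + min Q − 3.
P'(a) = 2a - 8 vanishes at a ∈ {4}; Q'(b) = 2b + 8 vanishes at b ∈ {-4}.
Local minima of P (where P''>0): P(4)=-16. Local minima of Q: Q(-4)=-16.
So the global minimum of V is P(4) + Q(-4) − 3 = -16 − 16 − 3 = -35, attained at (4, -4).

(4, -4)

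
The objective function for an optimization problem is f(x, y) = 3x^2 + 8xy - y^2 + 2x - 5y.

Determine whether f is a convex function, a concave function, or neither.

f is quadratic, so its Hessian is the constant matrix H = [[6, 8], [8, -2]].
det(H) = -76, tr(H) = 4.
det(H) < 0, so H is indefinite: neither convex nor concave.

neither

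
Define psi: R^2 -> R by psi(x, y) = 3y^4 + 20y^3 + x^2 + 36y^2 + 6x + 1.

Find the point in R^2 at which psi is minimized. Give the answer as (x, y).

(-3, 0)

psi(x,y) separates as P(x) + Q(y) + 1, so its minimum is min P + min Q + 1.
P'(x) = 2x + 6 vanishes at x ∈ {-3}; Q'(y) = 12y(y + 2)(y + 3) vanishes at y ∈ {-3, -2, 0}.
Local minima of P (where P''>0): P(-3)=-9. Local minima of Q: Q(-3)=27, Q(0)=0.
So the global minimum of psi is P(-3) + Q(0) + 1 = -9 + 0 + 1 = -8, attained at (-3, 0).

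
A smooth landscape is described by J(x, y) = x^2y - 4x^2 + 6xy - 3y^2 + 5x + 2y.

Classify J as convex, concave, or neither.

neither

The term x^2y is cubic, so the Hessian is not constant.
∂²J/∂x² = 2y - 8, which takes both signs as y varies (negative for sufficiently negative y). A diagonal entry of the Hessian changing sign means the Hessian is neither positive- nor negative-semidefinite on all of R^2.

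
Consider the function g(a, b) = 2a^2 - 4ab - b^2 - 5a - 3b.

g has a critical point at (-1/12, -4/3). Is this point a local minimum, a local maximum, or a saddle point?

saddle point

The Hessian of g is constant: H = [[4, -4], [-4, -2]].
det(H) = 4·(-2) − (-4)² = -24.
Since det(H) < 0, H is indefinite and the critical point is a saddle point.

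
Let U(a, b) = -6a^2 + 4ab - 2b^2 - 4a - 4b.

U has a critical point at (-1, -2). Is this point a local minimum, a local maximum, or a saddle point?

local maximum

The Hessian of U is constant: H = [[-12, 4], [4, -4]].
det(H) = (-12)·(-4) − 4² = 32.
det(H) > 0 and tr(H) = -16 < 0, so H is negative definite and the point is a local maximum.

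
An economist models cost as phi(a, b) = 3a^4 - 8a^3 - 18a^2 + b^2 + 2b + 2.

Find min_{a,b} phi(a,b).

phi(a,b) separates as P(a) + Q(b) + 2, so its minimum is min P + min Q + 2.
P'(a) = 12a(a - 3)(a + 1) vanishes at a ∈ {-1, 0, 3}; Q'(b) = 2b + 2 vanishes at b ∈ {-1}.
Local minima of P (where P''>0): P(-1)=-7, P(3)=-135. Local minima of Q: Q(-1)=-1.
So the global minimum of phi is P(3) + Q(-1) + 2 = -135 − 1 + 2 = -134, attained at (3, -1).

-134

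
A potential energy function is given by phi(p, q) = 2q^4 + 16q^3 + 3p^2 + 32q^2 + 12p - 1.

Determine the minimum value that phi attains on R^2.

-13

phi(p,q) separates as A(p) + B(q) − 1, so its minimum is min A + min B − 1.
A'(p) = 6p + 12 vanishes at p ∈ {-2}; B'(q) = 8q(q + 2)(q + 4) vanishes at q ∈ {-4, -2, 0}.
Local minima of A (where A''>0): A(-2)=-12. Local minima of B: B(-4)=0, B(0)=0.
So the global minimum of phi is A(-2) + B(-4) − 1 = -12 + 0 − 1 = -13, attained at (-2, -4).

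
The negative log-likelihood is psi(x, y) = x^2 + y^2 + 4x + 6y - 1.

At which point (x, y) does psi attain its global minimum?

psi(x,y) separates as P(x) + Q(y) − 1, so its minimum is min P + min Q − 1.
P'(x) = 2x + 4 vanishes at x ∈ {-2}; Q'(y) = 2y + 6 vanishes at y ∈ {-3}.
Local minima of P (where P''>0): P(-2)=-4. Local minima of Q: Q(-3)=-9.
So the global minimum of psi is P(-2) + Q(-3) − 1 = -4 − 9 − 1 = -14, attained at (-2, -3).

(-2, -3)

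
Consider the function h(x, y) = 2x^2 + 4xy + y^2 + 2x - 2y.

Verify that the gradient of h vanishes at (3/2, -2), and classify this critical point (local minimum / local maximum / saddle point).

∇h = (4x + 4y + 2, 4x + 2y - 2); substituting (3/2, -2) gives ∇h = (0, 0), so (3/2, -2) is indeed a critical point.
The Hessian of h is constant: H = [[4, 4], [4, 2]].
det(H) = 4·2 − 4² = -8.
Since det(H) < 0, H is indefinite and the critical point is a saddle point.

saddle point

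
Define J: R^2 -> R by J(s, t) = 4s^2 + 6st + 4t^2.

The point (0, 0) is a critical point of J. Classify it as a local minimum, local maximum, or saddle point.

The Hessian of J is constant: H = [[8, 6], [6, 8]].
det(H) = 8·8 − 6² = 28.
det(H) > 0 and tr(H) = 16 > 0, so H is positive definite and the point is a local minimum.

local minimum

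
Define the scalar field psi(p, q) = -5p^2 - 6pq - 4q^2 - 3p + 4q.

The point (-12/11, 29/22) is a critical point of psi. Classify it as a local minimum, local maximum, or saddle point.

local maximum

The Hessian of psi is constant: H = [[-10, -6], [-6, -8]].
det(H) = (-10)·(-8) − (-6)² = 44.
det(H) > 0 and tr(H) = -18 < 0, so H is negative definite and the point is a local maximum.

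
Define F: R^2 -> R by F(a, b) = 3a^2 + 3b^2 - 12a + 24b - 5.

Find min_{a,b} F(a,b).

-65

F(a,b) separates as P(a) + Q(b) − 5, so its minimum is min P + min Q − 5.
P'(a) = 6a - 12 vanishes at a ∈ {2}; Q'(b) = 6b + 24 vanishes at b ∈ {-4}.
Local minima of P (where P''>0): P(2)=-12. Local minima of Q: Q(-4)=-48.
So the global minimum of F is P(2) + Q(-4) − 5 = -12 − 48 − 5 = -65, attained at (2, -4).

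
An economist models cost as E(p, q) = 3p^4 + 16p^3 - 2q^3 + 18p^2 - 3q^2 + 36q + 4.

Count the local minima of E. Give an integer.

2

E separates as a function of p plus a function of q, so ∇E=0 decouples.
∂E/∂p = 12p(p + 1)(p + 3) = 0 at p ∈ {-3, -1, 0}; ∂E/∂q = -6(q - 2)(q + 3) = 0 at q ∈ {-3, 2}.
The Hessian is diagonal: diag(E_pp, E_qq). Second derivatives: E_pp(-3)=72, E_pp(-1)=-24, E_pp(0)=36; E_qq(-3)=30, E_qq(2)=-30.
Local minima occur where both diagonal entries positive: (-3, -3), (0, -3). Count: 2.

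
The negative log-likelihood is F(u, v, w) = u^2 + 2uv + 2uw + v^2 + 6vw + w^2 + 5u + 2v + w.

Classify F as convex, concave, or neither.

F is quadratic, so its Hessian is the constant matrix H = [[2, 2, 2], [2, 2, 6], [2, 6, 2]].
Leading principal minors: 2, 0, -32.
Neither pattern holds ⇒ H is indefinite ⇒ neither convex nor concave.

neither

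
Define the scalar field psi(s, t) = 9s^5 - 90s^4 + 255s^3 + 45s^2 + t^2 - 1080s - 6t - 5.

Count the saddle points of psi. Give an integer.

2

psi separates as a function of s plus a function of t, so ∇psi=0 decouples.
∂psi/∂s = 45(s - 4)(s - 3)(s - 2)(s + 1) = 0 at s ∈ {-1, 2, 3, 4}; ∂psi/∂t = 2(t - 3) = 0 at t ∈ {3}.
The Hessian is diagonal: diag(psi_ss, psi_tt). Second derivatives: psi_ss(-1)=-2700, psi_ss(2)=270, psi_ss(3)=-180, psi_ss(4)=450; psi_tt(3)=2.
Saddle points occur where the two diagonal entries have opposite signs: (-1, 3), (3, 3). Count: 2.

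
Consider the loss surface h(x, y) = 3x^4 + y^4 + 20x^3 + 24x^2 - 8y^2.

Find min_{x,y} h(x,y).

-144

h(x,y) separates as P(x) + Q(y), so its minimum is min P + min Q.
P'(x) = 12x(x + 1)(x + 4) vanishes at x ∈ {-4, -1, 0}; Q'(y) = 4y(y - 2)(y + 2) vanishes at y ∈ {-2, 0, 2}.
Local minima of P (where P''>0): P(-4)=-128, P(0)=0. Local minima of Q: Q(-2)=-16, Q(2)=-16.
So the global minimum of h is P(-4) + Q(-2) = -128 − 16 = -144, attained at (-4, -2).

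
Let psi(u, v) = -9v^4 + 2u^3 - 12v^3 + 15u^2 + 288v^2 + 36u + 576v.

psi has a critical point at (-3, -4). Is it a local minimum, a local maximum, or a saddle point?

local maximum

The mixed partial ∂²psi/∂u∂v is 0, so the Hessian at any point is diag(psi_uu, psi_vv) = diag(6(2u + 5), 36(-3v^2 - 2v + 16)).
At (-3, -4): H = diag(-6, -864).
Both eigenvalues are negative, so H is negative definite: a local maximum.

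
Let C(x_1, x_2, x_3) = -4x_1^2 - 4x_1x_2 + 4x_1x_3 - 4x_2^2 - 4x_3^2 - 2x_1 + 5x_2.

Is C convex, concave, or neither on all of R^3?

concave

C is quadratic, so its Hessian is the constant matrix H = [[-8, -4, 4], [-4, -8, 0], [4, 0, -8]].
Leading principal minors: -8, 48, -256.
Signs alternate −, +, − ⇒ H ≺ 0 ⇒ concave.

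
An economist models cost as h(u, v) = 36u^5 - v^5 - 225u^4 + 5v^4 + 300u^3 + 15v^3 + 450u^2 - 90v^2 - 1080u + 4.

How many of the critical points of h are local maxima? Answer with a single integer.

4

h separates as a function of u plus a function of v, so ∇h=0 decouples.
∂h/∂u = 180(u - 3)(u - 2)(u - 1)(u + 1) = 0 at u ∈ {-1, 1, 2, 3}; ∂h/∂v = -5v(v - 4)(v - 3)(v + 3) = 0 at v ∈ {-3, 0, 3, 4}.
The Hessian is diagonal: diag(h_uu, h_vv). Second derivatives: h_uu(-1)=-4320, h_uu(1)=720, h_uu(2)=-540, h_uu(3)=1440; h_vv(-3)=630, h_vv(0)=-180, h_vv(3)=90, h_vv(4)=-140.
Local maxima occur where both diagonal entries negative: (-1, 0), (-1, 4), (2, 0), (2, 4). Count: 4.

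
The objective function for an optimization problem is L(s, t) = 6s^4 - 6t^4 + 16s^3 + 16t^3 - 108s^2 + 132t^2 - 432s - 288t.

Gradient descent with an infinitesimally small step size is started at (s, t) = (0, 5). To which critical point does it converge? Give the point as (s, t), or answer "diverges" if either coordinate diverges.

diverges

L is separable, so gradient descent decouples: s follows -∂L/∂s, t follows -∂L/∂t.
∂L/∂s = 24(s - 3)(s + 2)(s + 3); at s=0 this is -432, so s increases.
∂L/∂t = -24(t - 4)(t - 1)(t + 3); at t=5 this is -768, so t increases.
The t-coordinate has no critical point in that direction and runs off to infinity.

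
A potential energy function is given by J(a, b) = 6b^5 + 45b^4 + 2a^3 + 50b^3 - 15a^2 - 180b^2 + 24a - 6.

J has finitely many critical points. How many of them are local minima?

J separates as a function of a plus a function of b, so ∇J=0 decouples.
∂J/∂a = 6(a - 4)(a - 1) = 0 at a ∈ {1, 4}; ∂J/∂b = 30b(b - 1)(b + 3)(b + 4) = 0 at b ∈ {-4, -3, 0, 1}.
The Hessian is diagonal: diag(J_aa, J_bb). Second derivatives: J_aa(1)=-18, J_aa(4)=18; J_bb(-4)=-600, J_bb(-3)=360, J_bb(0)=-360, J_bb(1)=600.
Local minima occur where both diagonal entries positive: (4, -3), (4, 1). Count: 2.

2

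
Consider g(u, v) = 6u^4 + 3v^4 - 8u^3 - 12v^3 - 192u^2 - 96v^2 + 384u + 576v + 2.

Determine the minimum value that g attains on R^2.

-4862

g(u,v) separates as P(u) + Q(v) + 2, so its minimum is min P + min Q + 2.
P'(u) = 24(u - 4)(u - 1)(u + 4) vanishes at u ∈ {-4, 1, 4}; Q'(v) = 12(v - 4)(v - 3)(v + 4) vanishes at v ∈ {-4, 3, 4}.
Local minima of P (where P''>0): P(-4)=-2560, P(4)=-512. Local minima of Q: Q(-4)=-2304, Q(4)=768.
So the global minimum of g is P(-4) + Q(-4) + 2 = -2560 − 2304 + 2 = -4862, attained at (-4, -4).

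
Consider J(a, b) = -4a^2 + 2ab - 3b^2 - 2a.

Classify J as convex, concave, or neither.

concave

J is quadratic, so its Hessian is the constant matrix H = [[-8, 2], [2, -6]].
det(H) = 44, tr(H) = -14.
det(H) > 0 and tr(H) < 0, so H is negative definite everywhere: concave.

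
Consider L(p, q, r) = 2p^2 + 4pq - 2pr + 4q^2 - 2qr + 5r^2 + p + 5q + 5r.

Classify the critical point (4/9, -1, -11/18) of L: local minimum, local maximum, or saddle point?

local minimum

The Hessian is constant: H = [[4, 4, -2], [4, 8, -2], [-2, -2, 10]].
Leading principal minors: Δ₁ = 4, Δ₂ = 16, Δ₃ = 144.
All leading minors are positive, so H is positive definite: a local minimum.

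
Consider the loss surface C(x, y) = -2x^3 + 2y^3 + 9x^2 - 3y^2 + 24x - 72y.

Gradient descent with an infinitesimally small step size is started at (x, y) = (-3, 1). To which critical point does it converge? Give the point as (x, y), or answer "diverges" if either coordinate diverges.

C is separable, so gradient descent decouples: x follows -∂C/∂x, y follows -∂C/∂y.
∂C/∂x = -6(x - 4)(x + 1); at x=-3 this is -84, so x increases.
∂C/∂y = 6(y - 4)(y + 3); at y=1 this is -72, so y increases.
x converges to its nearest critical value -1 (a local min of the x-part); y converges to 4. The iterate converges to (-1, 4).

(-1, 4)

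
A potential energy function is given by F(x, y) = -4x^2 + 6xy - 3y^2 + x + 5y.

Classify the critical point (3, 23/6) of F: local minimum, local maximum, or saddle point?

The Hessian of F is constant: H = [[-8, 6], [6, -6]].
det(H) = (-8)·(-6) − 6² = 12.
det(H) > 0 and tr(H) = -14 < 0, so H is negative definite and the point is a local maximum.

local maximum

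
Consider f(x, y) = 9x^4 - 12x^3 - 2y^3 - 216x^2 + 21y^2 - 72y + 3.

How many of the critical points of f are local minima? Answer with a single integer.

f separates as a function of x plus a function of y, so ∇f=0 decouples.
∂f/∂x = 36x(x - 4)(x + 3) = 0 at x ∈ {-3, 0, 4}; ∂f/∂y = -6(y - 4)(y - 3) = 0 at y ∈ {3, 4}.
The Hessian is diagonal: diag(f_xx, f_yy). Second derivatives: f_xx(-3)=756, f_xx(0)=-432, f_xx(4)=1008; f_yy(3)=6, f_yy(4)=-6.
Local minima occur where both diagonal entries positive: (-3, 3), (4, 3). Count: 2.

2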